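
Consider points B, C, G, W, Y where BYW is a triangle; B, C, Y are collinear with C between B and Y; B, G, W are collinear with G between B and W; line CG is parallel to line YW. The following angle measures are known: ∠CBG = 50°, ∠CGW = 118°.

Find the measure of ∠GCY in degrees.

1. ∠BGC = 62°  [linear pair at G on BW]
2. ∠BCG = 68°  [△BCG]
3. ∠GCY = 112°  [linear pair at C on BY]

∠GCY = 112°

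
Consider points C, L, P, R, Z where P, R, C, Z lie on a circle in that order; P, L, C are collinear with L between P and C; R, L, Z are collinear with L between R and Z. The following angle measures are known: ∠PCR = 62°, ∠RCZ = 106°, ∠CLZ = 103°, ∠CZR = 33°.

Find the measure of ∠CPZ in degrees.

1. ∠PZR = 62°  [same arc PR]
2. ∠PLZ = 77°  [linear pair at L on PC]
3. ∠CPZ = 41°  [△PLZ]

∠CPZ = 41°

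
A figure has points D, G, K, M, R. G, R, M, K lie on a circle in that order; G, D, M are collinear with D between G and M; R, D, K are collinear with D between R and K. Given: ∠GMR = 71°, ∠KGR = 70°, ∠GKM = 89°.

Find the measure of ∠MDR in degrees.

1. ∠GKR = 71°  [same arc GR]
2. ∠GRK = 39°  [△GRK]
3. ∠GRM = 91°  [cyclic GRMK, opposite ∠R+∠K]
4. ∠MGR = 18°  [△GRM]
5. ∠GDR = 123°  [△GDR]
6. ∠MDR = 57°  [linear pair at D on GM]

∠MDR = 57°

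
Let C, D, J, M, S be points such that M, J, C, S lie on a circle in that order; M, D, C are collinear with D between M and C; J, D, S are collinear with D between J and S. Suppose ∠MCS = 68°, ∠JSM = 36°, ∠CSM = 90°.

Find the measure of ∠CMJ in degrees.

∠CMJ = 54°

1. ∠JCM = 36°  [same arc MJ]
2. ∠CJM = 90°  [cyclic MJCS, opposite ∠J+∠S]
3. ∠CMJ = 54°  [△MJC]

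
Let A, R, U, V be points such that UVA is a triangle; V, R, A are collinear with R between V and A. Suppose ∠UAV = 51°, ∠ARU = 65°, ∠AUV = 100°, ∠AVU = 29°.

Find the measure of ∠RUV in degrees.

1. ∠URV = 115°  [linear pair at R on VA]
2. ∠RVU = 29°  [R on ray VA]
3. ∠RUV = 36°  [△UVR]

∠RUV = 36°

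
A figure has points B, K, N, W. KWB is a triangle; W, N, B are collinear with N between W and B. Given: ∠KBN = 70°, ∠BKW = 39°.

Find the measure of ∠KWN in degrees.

∠KWN = 71°

1. ∠KBW = 70°  [N on ray BW]
2. ∠BWK = 71°  [△KWB]
3. ∠KWN = 71°  [N on ray WB]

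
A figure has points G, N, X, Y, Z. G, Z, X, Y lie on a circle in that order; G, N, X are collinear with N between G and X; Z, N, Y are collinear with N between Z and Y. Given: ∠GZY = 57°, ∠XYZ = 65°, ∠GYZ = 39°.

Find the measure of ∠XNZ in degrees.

1. ∠XGZ = 65°  [same arc ZX]
2. ∠GNZ = 58°  [△GNZ]
3. ∠XNZ = 122°  [linear pair at N on GX]

∠XNZ = 122°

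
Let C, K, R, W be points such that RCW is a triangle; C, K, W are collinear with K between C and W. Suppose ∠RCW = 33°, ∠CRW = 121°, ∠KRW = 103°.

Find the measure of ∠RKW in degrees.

1. ∠CWR = 26°  [△RCW]
2. ∠KWR = 26°  [K on ray WC]
3. ∠RKW = 51°  [△RKW]

∠RKW = 51°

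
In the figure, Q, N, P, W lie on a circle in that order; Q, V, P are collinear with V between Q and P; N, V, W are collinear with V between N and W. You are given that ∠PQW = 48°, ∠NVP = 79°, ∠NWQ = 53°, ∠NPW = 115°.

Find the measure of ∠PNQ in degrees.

∠PNQ = 110°

1. ∠PNW = 48°  [same arc PW]
2. ∠NPQ = 53°  [△NVP]
3. ∠NWP = 17°  [△NPW]
4. ∠NQP = 17°  [same arc NP]
5. ∠PNQ = 110°  [△QNP]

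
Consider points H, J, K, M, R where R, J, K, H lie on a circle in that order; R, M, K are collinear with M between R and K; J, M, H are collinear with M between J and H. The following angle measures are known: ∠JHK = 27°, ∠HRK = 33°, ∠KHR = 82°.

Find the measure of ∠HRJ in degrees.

1. ∠HJK = 33°  [same arc KH]
2. ∠HKJ = 120°  [△JKH]
3. ∠HRJ = 60°  [cyclic RJKH, opposite ∠R+∠K]

∠HRJ = 60°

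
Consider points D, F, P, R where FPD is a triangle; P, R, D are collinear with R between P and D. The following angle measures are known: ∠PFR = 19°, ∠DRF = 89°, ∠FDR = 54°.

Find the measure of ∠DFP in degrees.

1. ∠FRP = 91°  [linear pair at R on PD]
2. ∠FDP = 54°  [R on ray DP]
3. ∠FPR = 70°  [△FPR]
4. ∠DPF = 70°  [R on ray PD]
5. ∠DFP = 56°  [△FPD]

∠DFP = 56°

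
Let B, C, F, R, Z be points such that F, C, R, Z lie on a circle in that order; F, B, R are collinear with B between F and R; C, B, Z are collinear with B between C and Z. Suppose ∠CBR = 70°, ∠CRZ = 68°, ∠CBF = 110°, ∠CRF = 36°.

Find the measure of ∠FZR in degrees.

∠FZR = 74°

1. ∠FBZ = 70°  [vertical angles at B]
2. ∠RCZ = 74°  [△CBR]
3. ∠CZR = 38°  [△CRZ]
4. ∠RBZ = 110°  [vertical angles at B]
5. ∠CZF = 36°  [same arc FC]
6. ∠RFZ = 74°  [△FBZ]
7. ∠FRZ = 32°  [△RBZ]
8. ∠FZR = 74°  [△FRZ]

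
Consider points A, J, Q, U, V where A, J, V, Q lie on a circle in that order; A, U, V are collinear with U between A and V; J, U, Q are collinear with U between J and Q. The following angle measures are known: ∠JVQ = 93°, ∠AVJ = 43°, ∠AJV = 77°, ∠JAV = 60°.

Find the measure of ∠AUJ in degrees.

∠AUJ = 70°

1. ∠JAQ = 87°  [cyclic AJVQ, opposite ∠A+∠V]
2. ∠AQJ = 43°  [same arc AJ]
3. ∠AJQ = 50°  [△AJQ]
4. ∠AUJ = 70°  [△AUJ]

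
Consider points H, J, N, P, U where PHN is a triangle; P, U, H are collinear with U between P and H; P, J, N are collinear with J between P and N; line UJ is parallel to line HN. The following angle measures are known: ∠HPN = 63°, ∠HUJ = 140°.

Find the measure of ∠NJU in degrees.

∠NJU = 103°

1. ∠JPU = 63°  [U on PH, J on PN]
2. ∠JUP = 40°  [linear pair at U on PH]
3. ∠PJU = 77°  [△PUJ]
4. ∠NJU = 103°  [linear pair at J on PN]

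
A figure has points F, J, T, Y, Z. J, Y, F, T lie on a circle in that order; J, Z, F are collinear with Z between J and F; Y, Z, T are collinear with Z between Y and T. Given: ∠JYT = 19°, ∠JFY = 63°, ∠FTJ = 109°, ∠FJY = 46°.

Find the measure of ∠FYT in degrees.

1. ∠JFT = 19°  [same arc JT]
2. ∠FJT = 52°  [△JFT]
3. ∠FYT = 52°  [same arc FT]

∠FYT = 52°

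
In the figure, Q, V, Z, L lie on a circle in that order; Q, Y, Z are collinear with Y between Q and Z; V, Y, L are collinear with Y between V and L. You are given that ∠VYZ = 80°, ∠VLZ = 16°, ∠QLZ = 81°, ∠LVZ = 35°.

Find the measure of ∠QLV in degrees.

∠QLV = 65°

1. ∠LYQ = 80°  [vertical angles at Y]
2. ∠LQZ = 35°  [same arc ZL]
3. ∠QLV = 65°  [△QYL]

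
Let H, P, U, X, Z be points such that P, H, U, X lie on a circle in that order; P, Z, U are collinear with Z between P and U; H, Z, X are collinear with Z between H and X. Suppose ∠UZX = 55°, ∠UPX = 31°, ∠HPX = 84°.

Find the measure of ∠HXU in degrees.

1. ∠UHX = 31°  [same arc UX]
2. ∠HUX = 96°  [cyclic PHUX, opposite ∠P+∠U]
3. ∠HXU = 53°  [△HUX]

∠HXU = 53°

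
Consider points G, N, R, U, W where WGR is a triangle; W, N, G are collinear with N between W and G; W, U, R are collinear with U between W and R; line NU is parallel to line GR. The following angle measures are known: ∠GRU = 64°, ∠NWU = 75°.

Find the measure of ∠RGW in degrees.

1. ∠GRW = 64°  [U on ray RW]
2. ∠GWR = 75°  [N on WG, U on WR]
3. ∠RGW = 41°  [△WGR]

∠RGW = 41°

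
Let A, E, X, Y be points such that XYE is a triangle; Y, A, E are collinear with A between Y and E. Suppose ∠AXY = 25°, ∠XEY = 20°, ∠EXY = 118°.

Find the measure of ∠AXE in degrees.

1. ∠EYX = 42°  [△XYE]
2. ∠AEX = 20°  [A on ray EY]
3. ∠AYX = 42°  [A on ray YE]
4. ∠XAY = 113°  [△XYA]
5. ∠EAX = 67°  [linear pair at A on YE]
6. ∠AXE = 93°  [△XAE]

∠AXE = 93°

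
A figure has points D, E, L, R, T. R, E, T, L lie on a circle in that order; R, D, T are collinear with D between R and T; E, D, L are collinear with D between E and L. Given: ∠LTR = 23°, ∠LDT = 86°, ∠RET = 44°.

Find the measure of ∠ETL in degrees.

1. ∠LER = 23°  [same arc RL]
2. ∠ELT = 71°  [△TDL]
3. ∠EDR = 86°  [vertical angles at D]
4. ∠ERT = 71°  [△RDE]
5. ∠EDT = 94°  [linear pair at D on RT]
6. ∠ETR = 65°  [△RET]
7. ∠LET = 21°  [△EDT]
8. ∠ETL = 88°  [△ETL]

∠ETL = 88°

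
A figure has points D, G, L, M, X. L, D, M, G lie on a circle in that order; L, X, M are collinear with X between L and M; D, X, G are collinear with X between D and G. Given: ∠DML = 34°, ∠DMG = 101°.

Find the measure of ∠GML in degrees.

1. ∠DGL = 34°  [same arc LD]
2. ∠DLG = 79°  [cyclic LDMG, opposite ∠L+∠M]
3. ∠GDL = 67°  [△LDG]
4. ∠GML = 67°  [same arc LG]

∠GML = 67°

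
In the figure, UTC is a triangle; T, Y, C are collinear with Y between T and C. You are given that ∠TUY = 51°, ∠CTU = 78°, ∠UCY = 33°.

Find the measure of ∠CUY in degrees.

∠CUY = 18°

1. ∠UTY = 78°  [Y on ray TC]
2. ∠TYU = 51°  [△UTY]
3. ∠CYU = 129°  [linear pair at Y on TC]
4. ∠CUY = 18°  [△UYC]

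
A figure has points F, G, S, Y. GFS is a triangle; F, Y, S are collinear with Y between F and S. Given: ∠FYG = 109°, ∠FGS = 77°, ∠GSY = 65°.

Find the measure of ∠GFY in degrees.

∠GFY = 38°

1. ∠FSG = 65°  [Y on ray SF]
2. ∠GFS = 38°  [△GFS]
3. ∠GFY = 38°  [Y on ray FS]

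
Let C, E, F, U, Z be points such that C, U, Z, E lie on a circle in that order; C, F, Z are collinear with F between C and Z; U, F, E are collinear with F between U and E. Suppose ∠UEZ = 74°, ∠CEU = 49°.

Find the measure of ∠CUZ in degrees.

1. ∠UCZ = 74°  [same arc UZ]
2. ∠CZU = 49°  [same arc CU]
3. ∠CUZ = 57°  [△CUZ]

∠CUZ = 57°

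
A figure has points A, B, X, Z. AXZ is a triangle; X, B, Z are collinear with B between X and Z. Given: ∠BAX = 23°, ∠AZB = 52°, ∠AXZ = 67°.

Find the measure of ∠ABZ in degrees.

1. ∠AXB = 67°  [B on ray XZ]
2. ∠ABX = 90°  [△AXB]
3. ∠ABZ = 90°  [linear pair at B on XZ]

∠ABZ = 90°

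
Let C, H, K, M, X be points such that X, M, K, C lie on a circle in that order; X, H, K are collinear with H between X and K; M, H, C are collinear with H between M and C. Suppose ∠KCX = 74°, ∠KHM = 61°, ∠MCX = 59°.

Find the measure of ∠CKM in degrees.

1. ∠KMX = 106°  [cyclic XMKC, opposite ∠M+∠C]
2. ∠MKX = 59°  [same arc XM]
3. ∠KXM = 15°  [△XMK]
4. ∠CMK = 60°  [△MHK]
5. ∠KCM = 15°  [same arc MK]
6. ∠CKM = 105°  [△MKC]

∠CKM = 105°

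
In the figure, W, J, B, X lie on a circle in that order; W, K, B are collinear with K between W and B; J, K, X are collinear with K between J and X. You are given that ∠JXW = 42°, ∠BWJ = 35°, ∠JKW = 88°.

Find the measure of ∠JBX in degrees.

∠JBX = 99°

1. ∠JBW = 42°  [same arc WJ]
2. ∠BXJ = 35°  [same arc JB]
3. ∠BKJ = 92°  [linear pair at K on WB]
4. ∠BJX = 46°  [△JKB]
5. ∠JBX = 99°  [△JBX]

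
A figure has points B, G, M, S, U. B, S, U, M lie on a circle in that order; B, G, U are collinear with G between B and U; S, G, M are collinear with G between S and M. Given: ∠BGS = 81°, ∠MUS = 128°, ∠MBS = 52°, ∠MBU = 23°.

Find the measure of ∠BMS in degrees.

1. ∠MGU = 81°  [vertical angles at G]
2. ∠BGM = 99°  [linear pair at G on BU]
3. ∠BMS = 58°  [△BGM]

∠BMS = 58°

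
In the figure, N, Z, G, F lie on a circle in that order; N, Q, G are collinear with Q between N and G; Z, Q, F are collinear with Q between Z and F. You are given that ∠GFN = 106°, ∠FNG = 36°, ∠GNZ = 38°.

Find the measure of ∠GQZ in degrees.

1. ∠GZN = 74°  [cyclic NZGF, opposite ∠Z+∠F]
2. ∠FZG = 36°  [same arc GF]
3. ∠NGZ = 68°  [△NZG]
4. ∠GQZ = 76°  [△ZQG]

∠GQZ = 76°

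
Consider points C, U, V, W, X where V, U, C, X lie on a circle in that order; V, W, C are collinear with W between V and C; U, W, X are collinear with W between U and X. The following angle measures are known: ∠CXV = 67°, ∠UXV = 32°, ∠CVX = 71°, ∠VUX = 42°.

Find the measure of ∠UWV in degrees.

∠UWV = 103°

1. ∠CUV = 113°  [cyclic VUCX, opposite ∠U+∠X]
2. ∠UCV = 32°  [same arc VU]
3. ∠CVU = 35°  [△VUC]
4. ∠UWV = 103°  [△VWU]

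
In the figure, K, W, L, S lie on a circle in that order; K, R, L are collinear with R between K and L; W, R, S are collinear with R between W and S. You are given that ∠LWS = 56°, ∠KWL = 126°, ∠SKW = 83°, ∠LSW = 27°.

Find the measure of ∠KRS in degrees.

1. ∠LKS = 56°  [same arc LS]
2. ∠KSL = 54°  [cyclic KWLS, opposite ∠W+∠S]
3. ∠KLS = 70°  [△KLS]
4. ∠LRS = 83°  [△LRS]
5. ∠KRS = 97°  [linear pair at R on KL]

∠KRS = 97°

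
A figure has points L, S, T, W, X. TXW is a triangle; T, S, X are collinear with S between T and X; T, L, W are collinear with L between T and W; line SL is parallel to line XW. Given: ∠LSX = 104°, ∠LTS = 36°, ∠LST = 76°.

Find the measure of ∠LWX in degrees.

∠LWX = 68°

1. ∠SLT = 68°  [△TSL]
2. ∠SLW = 112°  [linear pair at L on TW]
3. ∠LWX = 68°  [SL∥XW, co-interior at W–L]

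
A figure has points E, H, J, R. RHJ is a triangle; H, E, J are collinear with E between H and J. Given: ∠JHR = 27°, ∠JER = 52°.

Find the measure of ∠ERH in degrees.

1. ∠EHR = 27°  [E on ray HJ]
2. ∠HER = 128°  [linear pair at E on HJ]
3. ∠ERH = 25°  [△RHE]

∠ERH = 25°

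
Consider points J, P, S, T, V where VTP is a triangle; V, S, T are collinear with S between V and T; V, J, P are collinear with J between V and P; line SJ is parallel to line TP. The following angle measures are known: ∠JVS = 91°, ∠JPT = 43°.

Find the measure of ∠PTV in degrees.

1. ∠PVT = 91°  [S on VT, J on VP]
2. ∠TPV = 43°  [J on ray PV]
3. ∠PTV = 46°  [△VTP]

∠PTV = 46°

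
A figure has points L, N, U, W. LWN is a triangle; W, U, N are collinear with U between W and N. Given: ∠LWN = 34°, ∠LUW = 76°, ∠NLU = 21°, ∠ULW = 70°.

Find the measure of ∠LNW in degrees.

1. ∠LUN = 104°  [linear pair at U on WN]
2. ∠LNU = 55°  [△LUN]
3. ∠LNW = 55°  [U on ray NW]

∠LNW = 55°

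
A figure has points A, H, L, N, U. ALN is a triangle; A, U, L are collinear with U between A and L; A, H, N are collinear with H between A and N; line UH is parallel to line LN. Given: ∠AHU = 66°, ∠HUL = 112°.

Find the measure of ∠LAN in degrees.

∠LAN = 46°

1. ∠AUH = 68°  [linear pair at U on AL]
2. ∠HAU = 46°  [△AUH]
3. ∠LAN = 46°  [U on AL, H on AN]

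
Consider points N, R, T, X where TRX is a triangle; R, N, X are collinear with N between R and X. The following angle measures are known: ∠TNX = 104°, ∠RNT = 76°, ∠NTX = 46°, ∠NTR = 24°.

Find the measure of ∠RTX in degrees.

∠RTX = 70°

1. ∠NXT = 30°  [△TNX]
2. ∠NRT = 80°  [△TRN]
3. ∠RXT = 30°  [N on ray XR]
4. ∠TRX = 80°  [N on ray RX]
5. ∠RTX = 70°  [△TRX]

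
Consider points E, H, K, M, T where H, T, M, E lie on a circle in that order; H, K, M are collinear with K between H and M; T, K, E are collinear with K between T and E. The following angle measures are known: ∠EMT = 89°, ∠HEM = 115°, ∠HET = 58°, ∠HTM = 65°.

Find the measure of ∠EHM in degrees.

1. ∠EHT = 91°  [cyclic HTME, opposite ∠H+∠M]
2. ∠ETH = 31°  [△HTE]
3. ∠EMH = 31°  [same arc HE]
4. ∠EHM = 34°  [△HME]

∠EHM = 34°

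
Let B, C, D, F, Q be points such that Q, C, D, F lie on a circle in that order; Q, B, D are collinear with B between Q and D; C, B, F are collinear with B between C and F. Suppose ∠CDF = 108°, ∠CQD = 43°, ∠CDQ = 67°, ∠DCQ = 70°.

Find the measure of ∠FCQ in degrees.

1. ∠CQF = 72°  [cyclic QCDF, opposite ∠Q+∠D]
2. ∠CFQ = 67°  [same arc QC]
3. ∠FCQ = 41°  [△QCF]

∠FCQ = 41°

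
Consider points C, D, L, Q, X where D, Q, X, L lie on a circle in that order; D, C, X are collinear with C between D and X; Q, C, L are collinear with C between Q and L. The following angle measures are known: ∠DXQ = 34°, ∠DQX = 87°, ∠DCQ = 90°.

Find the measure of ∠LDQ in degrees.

1. ∠DLQ = 34°  [same arc DQ]
2. ∠QDX = 59°  [△DQX]
3. ∠DQL = 31°  [△DCQ]
4. ∠LDQ = 115°  [△DQL]

∠LDQ = 115°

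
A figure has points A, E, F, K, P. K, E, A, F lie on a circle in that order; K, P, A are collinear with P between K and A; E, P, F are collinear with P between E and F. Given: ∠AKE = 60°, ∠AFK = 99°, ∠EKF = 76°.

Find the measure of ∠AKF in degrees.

1. ∠AFE = 60°  [same arc EA]
2. ∠EAF = 104°  [cyclic KEAF, opposite ∠K+∠A]
3. ∠AEF = 16°  [△EAF]
4. ∠AKF = 16°  [same arc AF]

∠AKF = 16°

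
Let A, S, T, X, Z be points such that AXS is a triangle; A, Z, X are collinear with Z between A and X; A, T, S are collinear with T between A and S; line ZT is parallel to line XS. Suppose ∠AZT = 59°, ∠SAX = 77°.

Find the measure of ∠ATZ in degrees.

∠ATZ = 44°

1. ∠AXS = 59°  [ZT∥XS, corresponding at Z]
2. ∠ASX = 44°  [△AXS]
3. ∠ATZ = 44°  [ZT∥XS, corresponding at T]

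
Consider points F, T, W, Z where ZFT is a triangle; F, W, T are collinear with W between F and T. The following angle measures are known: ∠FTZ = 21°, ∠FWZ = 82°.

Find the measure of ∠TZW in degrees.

1. ∠WTZ = 21°  [W on ray TF]
2. ∠TWZ = 98°  [linear pair at W on FT]
3. ∠TZW = 61°  [△ZWT]

∠TZW = 61°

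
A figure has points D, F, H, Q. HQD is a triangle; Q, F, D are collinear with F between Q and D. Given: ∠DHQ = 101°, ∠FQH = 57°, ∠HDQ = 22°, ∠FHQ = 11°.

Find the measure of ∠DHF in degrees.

∠DHF = 90°

1. ∠HFQ = 112°  [△HQF]
2. ∠FDH = 22°  [F on ray DQ]
3. ∠DFH = 68°  [linear pair at F on QD]
4. ∠DHF = 90°  [△HFD]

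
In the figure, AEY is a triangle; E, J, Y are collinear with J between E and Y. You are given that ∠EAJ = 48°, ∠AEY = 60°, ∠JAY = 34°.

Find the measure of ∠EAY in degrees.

1. ∠AEJ = 60°  [J on ray EY]
2. ∠AJE = 72°  [△AEJ]
3. ∠AJY = 108°  [linear pair at J on EY]
4. ∠AYJ = 38°  [△AJY]
5. ∠AYE = 38°  [J on ray YE]
6. ∠EAY = 82°  [△AEY]

∠EAY = 82°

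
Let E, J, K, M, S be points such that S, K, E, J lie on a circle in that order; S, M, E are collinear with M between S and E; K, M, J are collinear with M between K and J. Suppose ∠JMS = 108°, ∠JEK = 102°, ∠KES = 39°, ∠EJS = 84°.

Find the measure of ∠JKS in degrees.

1. ∠JSK = 78°  [cyclic SKEJ, opposite ∠S+∠E]
2. ∠KJS = 39°  [same arc SK]
3. ∠JKS = 63°  [△SKJ]

∠JKS = 63°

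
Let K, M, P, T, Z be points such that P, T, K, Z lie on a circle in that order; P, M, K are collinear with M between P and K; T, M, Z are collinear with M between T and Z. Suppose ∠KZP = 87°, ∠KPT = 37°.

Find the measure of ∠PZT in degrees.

∠PZT = 50°

1. ∠KTP = 93°  [cyclic PTKZ, opposite ∠T+∠Z]
2. ∠PKT = 50°  [△PTK]
3. ∠PZT = 50°  [same arc PT]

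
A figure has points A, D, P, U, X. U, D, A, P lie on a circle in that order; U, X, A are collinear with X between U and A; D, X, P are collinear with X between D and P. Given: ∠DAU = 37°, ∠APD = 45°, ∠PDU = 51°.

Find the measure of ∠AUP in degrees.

1. ∠AUD = 45°  [same arc DA]
2. ∠PAU = 51°  [same arc UP]
3. ∠ADU = 98°  [△UDA]
4. ∠APU = 82°  [cyclic UDAP, opposite ∠D+∠P]
5. ∠AUP = 47°  [△UAP]

∠AUP = 47°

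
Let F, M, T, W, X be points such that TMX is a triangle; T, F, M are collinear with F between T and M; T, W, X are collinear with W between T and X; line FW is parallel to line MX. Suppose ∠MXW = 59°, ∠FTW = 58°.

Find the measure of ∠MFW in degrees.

∠MFW = 117°

1. ∠MXT = 59°  [W on ray XT]
2. ∠MTX = 58°  [F on TM, W on TX]
3. ∠TMX = 63°  [△TMX]
4. ∠TFW = 63°  [FW∥MX, corresponding at F]
5. ∠MFW = 117°  [linear pair at F on TM]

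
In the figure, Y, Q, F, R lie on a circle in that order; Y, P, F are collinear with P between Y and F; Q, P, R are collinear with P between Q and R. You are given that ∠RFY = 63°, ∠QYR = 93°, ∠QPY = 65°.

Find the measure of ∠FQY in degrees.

∠FQY = 104°

1. ∠RQY = 63°  [same arc YR]
2. ∠QRY = 24°  [△YQR]
3. ∠FYQ = 52°  [△YPQ]
4. ∠QFY = 24°  [same arc YQ]
5. ∠FQY = 104°  [△YQF]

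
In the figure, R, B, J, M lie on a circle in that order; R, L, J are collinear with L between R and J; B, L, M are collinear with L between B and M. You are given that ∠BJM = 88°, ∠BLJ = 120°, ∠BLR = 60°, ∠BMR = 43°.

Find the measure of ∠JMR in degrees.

1. ∠BRM = 92°  [cyclic RBJM, opposite ∠R+∠J]
2. ∠MLR = 120°  [vertical angles at L]
3. ∠MBR = 45°  [△RBM]
4. ∠JRM = 17°  [△RLM]
5. ∠MJR = 45°  [same arc RM]
6. ∠JMR = 118°  [△RJM]

∠JMR = 118°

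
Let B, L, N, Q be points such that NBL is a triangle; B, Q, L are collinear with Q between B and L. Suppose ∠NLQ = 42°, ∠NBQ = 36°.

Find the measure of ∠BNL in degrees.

1. ∠BLN = 42°  [Q on ray LB]
2. ∠LBN = 36°  [Q on ray BL]
3. ∠BNL = 102°  [△NBL]

∠BNL = 102°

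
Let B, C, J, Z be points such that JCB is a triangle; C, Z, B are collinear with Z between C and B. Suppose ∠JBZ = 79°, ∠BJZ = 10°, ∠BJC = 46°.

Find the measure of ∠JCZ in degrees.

∠JCZ = 55°

1. ∠CBJ = 79°  [Z on ray BC]
2. ∠BCJ = 55°  [△JCB]
3. ∠JCZ = 55°  [Z on ray CB]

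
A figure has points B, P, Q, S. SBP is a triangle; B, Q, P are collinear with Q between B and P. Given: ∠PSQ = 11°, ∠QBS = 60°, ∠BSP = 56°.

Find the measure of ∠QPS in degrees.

1. ∠PBS = 60°  [Q on ray BP]
2. ∠BPS = 64°  [△SBP]
3. ∠QPS = 64°  [Q on ray PB]

∠QPS = 64°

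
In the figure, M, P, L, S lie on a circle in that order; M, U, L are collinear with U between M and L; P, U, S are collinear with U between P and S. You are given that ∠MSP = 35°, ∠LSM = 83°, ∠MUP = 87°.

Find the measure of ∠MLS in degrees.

∠MLS = 45°

1. ∠MLP = 35°  [same arc MP]
2. ∠LPM = 97°  [cyclic MPLS, opposite ∠P+∠S]
3. ∠LUS = 87°  [vertical angles at U]
4. ∠LMP = 48°  [△MPL]
5. ∠LSP = 48°  [same arc PL]
6. ∠MLS = 45°  [△LUS]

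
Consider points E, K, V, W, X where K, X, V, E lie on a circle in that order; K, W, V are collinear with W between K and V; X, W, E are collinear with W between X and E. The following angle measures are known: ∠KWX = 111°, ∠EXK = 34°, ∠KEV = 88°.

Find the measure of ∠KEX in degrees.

∠KEX = 53°

1. ∠EWV = 111°  [vertical angles at W]
2. ∠EVK = 34°  [same arc KE]
3. ∠EKV = 58°  [△KVE]
4. ∠EWK = 69°  [linear pair at W on KV]
5. ∠KEX = 53°  [△KWE]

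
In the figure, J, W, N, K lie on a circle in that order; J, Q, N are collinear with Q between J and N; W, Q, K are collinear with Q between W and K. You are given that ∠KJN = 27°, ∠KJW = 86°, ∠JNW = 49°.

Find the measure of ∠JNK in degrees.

∠JNK = 45°

1. ∠JKW = 49°  [same arc JW]
2. ∠JWK = 45°  [△JWK]
3. ∠JNK = 45°  [same arc JK]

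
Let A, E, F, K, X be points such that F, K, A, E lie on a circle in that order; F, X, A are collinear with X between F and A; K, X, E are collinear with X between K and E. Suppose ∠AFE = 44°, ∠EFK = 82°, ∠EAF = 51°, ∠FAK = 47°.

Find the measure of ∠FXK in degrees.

∠FXK = 91°

1. ∠AKE = 44°  [same arc AE]
2. ∠AXK = 89°  [△KXA]
3. ∠FXK = 91°  [linear pair at X on FA]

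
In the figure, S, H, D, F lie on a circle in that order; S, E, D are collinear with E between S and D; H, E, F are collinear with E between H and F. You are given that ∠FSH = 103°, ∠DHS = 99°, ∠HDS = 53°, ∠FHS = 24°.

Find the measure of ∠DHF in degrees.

1. ∠DFS = 81°  [cyclic SHDF, opposite ∠H+∠F]
2. ∠FDS = 24°  [same arc SF]
3. ∠DSF = 75°  [△SDF]
4. ∠DHF = 75°  [same arc DF]

∠DHF = 75°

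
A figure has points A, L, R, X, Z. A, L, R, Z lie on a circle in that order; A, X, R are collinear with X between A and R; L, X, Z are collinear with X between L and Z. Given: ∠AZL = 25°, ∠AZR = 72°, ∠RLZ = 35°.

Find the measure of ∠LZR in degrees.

∠LZR = 47°

1. ∠ARL = 25°  [same arc AL]
2. ∠ALR = 108°  [cyclic ALRZ, opposite ∠L+∠Z]
3. ∠LAR = 47°  [△ALR]
4. ∠LZR = 47°  [same arc LR]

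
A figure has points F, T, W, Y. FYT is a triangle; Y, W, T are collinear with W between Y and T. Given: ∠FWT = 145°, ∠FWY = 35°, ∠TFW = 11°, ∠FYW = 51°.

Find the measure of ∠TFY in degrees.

1. ∠FTW = 24°  [△FWT]
2. ∠FYT = 51°  [W on ray YT]
3. ∠FTY = 24°  [W on ray TY]
4. ∠TFY = 105°  [△FYT]

∠TFY = 105°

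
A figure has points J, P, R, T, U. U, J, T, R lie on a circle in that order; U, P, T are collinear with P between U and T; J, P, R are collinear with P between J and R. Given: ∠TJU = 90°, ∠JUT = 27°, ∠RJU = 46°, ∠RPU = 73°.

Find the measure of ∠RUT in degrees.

1. ∠TRU = 90°  [cyclic UJTR, opposite ∠J+∠R]
2. ∠RTU = 46°  [same arc UR]
3. ∠RUT = 44°  [△UTR]

∠RUT = 44°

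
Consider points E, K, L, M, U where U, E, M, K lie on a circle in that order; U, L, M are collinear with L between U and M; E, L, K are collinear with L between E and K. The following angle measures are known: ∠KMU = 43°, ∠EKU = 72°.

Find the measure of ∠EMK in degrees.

1. ∠KEU = 43°  [same arc UK]
2. ∠EUK = 65°  [△UEK]
3. ∠EMK = 115°  [cyclic UEMK, opposite ∠U+∠M]

∠EMK = 115°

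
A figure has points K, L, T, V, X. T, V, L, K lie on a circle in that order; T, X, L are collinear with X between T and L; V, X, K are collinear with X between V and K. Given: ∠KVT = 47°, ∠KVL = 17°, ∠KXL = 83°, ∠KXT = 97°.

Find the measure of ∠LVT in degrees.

∠LVT = 64°

1. ∠KLT = 47°  [same arc TK]
2. ∠KTL = 17°  [same arc LK]
3. ∠LKT = 116°  [△TLK]
4. ∠LVT = 64°  [cyclic TVLK, opposite ∠V+∠K]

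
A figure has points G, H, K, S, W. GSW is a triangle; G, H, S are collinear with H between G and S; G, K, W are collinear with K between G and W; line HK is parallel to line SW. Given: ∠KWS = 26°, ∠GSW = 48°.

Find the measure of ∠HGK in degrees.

1. ∠GWS = 26°  [K on ray WG]
2. ∠SGW = 106°  [△GSW]
3. ∠HGK = 106°  [H on GS, K on GW]

∠HGK = 106°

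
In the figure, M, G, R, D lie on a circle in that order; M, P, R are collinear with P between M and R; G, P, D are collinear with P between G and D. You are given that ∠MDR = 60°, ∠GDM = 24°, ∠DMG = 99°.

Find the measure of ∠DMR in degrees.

1. ∠DGM = 57°  [△MGD]
2. ∠DRM = 57°  [same arc MD]
3. ∠DMR = 63°  [△MRD]

∠DMR = 63°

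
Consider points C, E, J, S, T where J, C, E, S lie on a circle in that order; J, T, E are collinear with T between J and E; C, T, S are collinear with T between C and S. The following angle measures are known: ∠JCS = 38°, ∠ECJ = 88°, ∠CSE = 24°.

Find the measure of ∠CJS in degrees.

1. ∠JES = 38°  [same arc JS]
2. ∠ESJ = 92°  [cyclic JCES, opposite ∠C+∠S]
3. ∠ETS = 118°  [△ETS]
4. ∠EJS = 50°  [△JES]
5. ∠JTS = 62°  [linear pair at T on JE]
6. ∠CSJ = 68°  [△JTS]
7. ∠CJS = 74°  [△JCS]

∠CJS = 74°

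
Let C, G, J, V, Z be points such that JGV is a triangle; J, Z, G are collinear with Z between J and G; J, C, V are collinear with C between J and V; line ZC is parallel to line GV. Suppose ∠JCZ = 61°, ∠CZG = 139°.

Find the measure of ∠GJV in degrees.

∠GJV = 78°

1. ∠CZJ = 41°  [linear pair at Z on JG]
2. ∠CJZ = 78°  [△JZC]
3. ∠GJV = 78°  [Z on JG, C on JV]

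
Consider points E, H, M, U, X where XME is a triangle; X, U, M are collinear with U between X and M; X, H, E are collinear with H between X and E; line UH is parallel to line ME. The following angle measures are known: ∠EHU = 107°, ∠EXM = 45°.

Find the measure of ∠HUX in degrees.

1. ∠UHX = 73°  [linear pair at H on XE]
2. ∠HXU = 45°  [U on XM, H on XE]
3. ∠HUX = 62°  [△XUH]

∠HUX = 62°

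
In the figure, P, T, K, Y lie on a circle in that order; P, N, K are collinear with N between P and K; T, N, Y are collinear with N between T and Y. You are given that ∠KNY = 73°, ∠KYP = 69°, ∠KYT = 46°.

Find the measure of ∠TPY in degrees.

1. ∠PNT = 73°  [vertical angles at N]
2. ∠PNY = 107°  [linear pair at N on PK]
3. ∠PKY = 61°  [△KNY]
4. ∠KPY = 50°  [△PKY]
5. ∠KPT = 46°  [same arc TK]
6. ∠PTY = 61°  [△PNT]
7. ∠PYT = 23°  [△PNY]
8. ∠TPY = 96°  [△PTY]

∠TPY = 96°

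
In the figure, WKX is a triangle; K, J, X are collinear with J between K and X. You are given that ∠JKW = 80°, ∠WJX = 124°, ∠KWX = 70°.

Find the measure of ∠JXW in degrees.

1. ∠WKX = 80°  [J on ray KX]
2. ∠KXW = 30°  [△WKX]
3. ∠JXW = 30°  [J on ray XK]

∠JXW = 30°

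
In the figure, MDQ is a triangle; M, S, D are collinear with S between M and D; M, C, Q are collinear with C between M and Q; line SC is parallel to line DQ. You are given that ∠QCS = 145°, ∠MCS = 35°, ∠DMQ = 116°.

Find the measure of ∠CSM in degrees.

1. ∠DQM = 35°  [SC∥DQ, corresponding at C]
2. ∠MDQ = 29°  [△MDQ]
3. ∠CSM = 29°  [SC∥DQ, corresponding at S]

∠CSM = 29°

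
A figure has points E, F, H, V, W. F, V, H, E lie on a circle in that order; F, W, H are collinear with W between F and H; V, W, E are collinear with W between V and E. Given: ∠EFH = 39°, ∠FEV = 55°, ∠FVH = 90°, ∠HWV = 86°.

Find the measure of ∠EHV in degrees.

∠EHV = 106°

1. ∠EVH = 39°  [same arc HE]
2. ∠FHV = 55°  [same arc FV]
3. ∠HFV = 35°  [△FVH]
4. ∠HEV = 35°  [same arc VH]
5. ∠EHV = 106°  [△VHE]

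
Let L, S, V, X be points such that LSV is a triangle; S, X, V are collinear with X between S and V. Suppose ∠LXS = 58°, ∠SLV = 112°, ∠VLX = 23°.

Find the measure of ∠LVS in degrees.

1. ∠LXV = 122°  [linear pair at X on SV]
2. ∠LVX = 35°  [△LXV]
3. ∠LVS = 35°  [X on ray VS]

∠LVS = 35°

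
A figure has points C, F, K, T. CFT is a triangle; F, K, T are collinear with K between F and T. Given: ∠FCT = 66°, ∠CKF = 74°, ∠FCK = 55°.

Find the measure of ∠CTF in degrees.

1. ∠CFK = 51°  [△CFK]
2. ∠CFT = 51°  [K on ray FT]
3. ∠CTF = 63°  [△CFT]

∠CTF = 63°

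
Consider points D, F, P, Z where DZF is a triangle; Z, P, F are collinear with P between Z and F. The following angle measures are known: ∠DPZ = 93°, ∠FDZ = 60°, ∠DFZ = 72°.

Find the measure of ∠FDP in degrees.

∠FDP = 21°

1. ∠DPF = 87°  [linear pair at P on ZF]
2. ∠DFP = 72°  [P on ray FZ]
3. ∠FDP = 21°  [△DPF]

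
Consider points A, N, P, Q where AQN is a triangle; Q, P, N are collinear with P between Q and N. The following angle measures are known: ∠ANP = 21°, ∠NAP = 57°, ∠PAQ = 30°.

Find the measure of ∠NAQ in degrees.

1. ∠APN = 102°  [△APN]
2. ∠ANQ = 21°  [P on ray NQ]
3. ∠APQ = 78°  [linear pair at P on QN]
4. ∠AQP = 72°  [△AQP]
5. ∠AQN = 72°  [P on ray QN]
6. ∠NAQ = 87°  [△AQN]

∠NAQ = 87°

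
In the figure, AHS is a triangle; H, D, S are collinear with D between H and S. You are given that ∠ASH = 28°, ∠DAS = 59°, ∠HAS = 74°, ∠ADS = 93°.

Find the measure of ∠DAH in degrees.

∠DAH = 15°

1. ∠AHS = 78°  [△AHS]
2. ∠ADH = 87°  [linear pair at D on HS]
3. ∠AHD = 78°  [D on ray HS]
4. ∠DAH = 15°  [△AHD]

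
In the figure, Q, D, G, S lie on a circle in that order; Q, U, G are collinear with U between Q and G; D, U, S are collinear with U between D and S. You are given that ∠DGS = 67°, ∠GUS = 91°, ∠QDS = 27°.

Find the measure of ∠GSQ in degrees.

1. ∠DQS = 113°  [cyclic QDGS, opposite ∠Q+∠G]
2. ∠QUS = 89°  [linear pair at U on QG]
3. ∠QGS = 27°  [same arc QS]
4. ∠DSQ = 40°  [△QDS]
5. ∠GQS = 51°  [△QUS]
6. ∠GSQ = 102°  [△QGS]

∠GSQ = 102°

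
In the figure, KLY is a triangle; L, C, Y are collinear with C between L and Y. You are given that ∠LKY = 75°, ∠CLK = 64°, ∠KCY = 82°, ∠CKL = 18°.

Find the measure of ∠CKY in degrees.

1. ∠KLY = 64°  [C on ray LY]
2. ∠KYL = 41°  [△KLY]
3. ∠CYK = 41°  [C on ray YL]
4. ∠CKY = 57°  [△KCY]

∠CKY = 57°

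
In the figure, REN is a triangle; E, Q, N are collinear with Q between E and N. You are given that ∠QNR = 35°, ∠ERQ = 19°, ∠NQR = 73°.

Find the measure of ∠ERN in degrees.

∠ERN = 91°

1. ∠ENR = 35°  [Q on ray NE]
2. ∠EQR = 107°  [linear pair at Q on EN]
3. ∠QER = 54°  [△REQ]
4. ∠NER = 54°  [Q on ray EN]
5. ∠ERN = 91°  [△REN]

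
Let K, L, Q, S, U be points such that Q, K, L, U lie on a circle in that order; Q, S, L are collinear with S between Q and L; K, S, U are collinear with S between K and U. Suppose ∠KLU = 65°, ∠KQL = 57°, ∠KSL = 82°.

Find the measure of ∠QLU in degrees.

1. ∠KUL = 57°  [same arc KL]
2. ∠QSU = 82°  [vertical angles at S]
3. ∠LSU = 98°  [linear pair at S on QL]
4. ∠QLU = 25°  [△LSU]

∠QLU = 25°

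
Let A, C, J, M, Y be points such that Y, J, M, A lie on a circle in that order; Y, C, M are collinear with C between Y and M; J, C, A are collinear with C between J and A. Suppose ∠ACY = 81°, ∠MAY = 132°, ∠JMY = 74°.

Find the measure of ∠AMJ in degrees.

∠AMJ = 97°

1. ∠JCM = 81°  [vertical angles at C]
2. ∠MJY = 48°  [cyclic YJMA, opposite ∠J+∠A]
3. ∠JYM = 58°  [△YJM]
4. ∠AJM = 25°  [△JCM]
5. ∠JAM = 58°  [same arc JM]
6. ∠AMJ = 97°  [△JMA]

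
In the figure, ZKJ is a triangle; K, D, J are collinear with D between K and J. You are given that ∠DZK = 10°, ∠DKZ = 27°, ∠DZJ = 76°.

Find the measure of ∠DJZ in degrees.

1. ∠KDZ = 143°  [△ZKD]
2. ∠JDZ = 37°  [linear pair at D on KJ]
3. ∠DJZ = 67°  [△ZDJ]

∠DJZ = 67°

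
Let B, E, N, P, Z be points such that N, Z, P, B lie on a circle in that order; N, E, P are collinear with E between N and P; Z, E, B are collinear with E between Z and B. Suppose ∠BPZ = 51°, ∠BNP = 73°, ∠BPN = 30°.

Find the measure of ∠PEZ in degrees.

∠PEZ = 86°

1. ∠BNZ = 129°  [cyclic NZPB, opposite ∠N+∠P]
2. ∠BZP = 73°  [same arc PB]
3. ∠BZN = 30°  [same arc NB]
4. ∠NBZ = 21°  [△NZB]
5. ∠NPZ = 21°  [same arc NZ]
6. ∠PEZ = 86°  [△ZEP]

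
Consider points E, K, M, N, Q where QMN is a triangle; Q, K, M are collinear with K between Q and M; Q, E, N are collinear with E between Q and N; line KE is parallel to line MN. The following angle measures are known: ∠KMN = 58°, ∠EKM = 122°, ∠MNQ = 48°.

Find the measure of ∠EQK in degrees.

1. ∠EKQ = 58°  [linear pair at K on QM]
2. ∠KEQ = 48°  [KE∥MN, corresponding at E]
3. ∠EQK = 74°  [△QKE]

∠EQK = 74°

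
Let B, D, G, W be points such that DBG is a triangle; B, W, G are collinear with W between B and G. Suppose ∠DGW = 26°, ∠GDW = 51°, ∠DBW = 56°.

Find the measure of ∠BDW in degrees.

1. ∠DWG = 103°  [△DWG]
2. ∠BWD = 77°  [linear pair at W on BG]
3. ∠BDW = 47°  [△DBW]

∠BDW = 47°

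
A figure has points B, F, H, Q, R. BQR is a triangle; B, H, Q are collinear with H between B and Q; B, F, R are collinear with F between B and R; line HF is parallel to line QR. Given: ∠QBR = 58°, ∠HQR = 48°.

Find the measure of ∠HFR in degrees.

1. ∠BQR = 48°  [H on ray QB]
2. ∠BRQ = 74°  [△BQR]
3. ∠BFH = 74°  [HF∥QR, corresponding at F]
4. ∠HFR = 106°  [linear pair at F on BR]

∠HFR = 106°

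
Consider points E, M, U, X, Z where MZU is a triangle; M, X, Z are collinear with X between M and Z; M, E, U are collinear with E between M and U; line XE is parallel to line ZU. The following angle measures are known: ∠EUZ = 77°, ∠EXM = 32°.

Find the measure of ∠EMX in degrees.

1. ∠MUZ = 77°  [E on ray UM]
2. ∠MZU = 32°  [XE∥ZU, corresponding at X]
3. ∠UMZ = 71°  [△MZU]
4. ∠EMX = 71°  [X on MZ, E on MU]

∠EMX = 71°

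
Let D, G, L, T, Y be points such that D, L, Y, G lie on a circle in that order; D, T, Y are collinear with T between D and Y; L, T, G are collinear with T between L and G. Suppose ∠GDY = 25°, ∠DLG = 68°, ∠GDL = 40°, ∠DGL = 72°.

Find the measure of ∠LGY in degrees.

∠LGY = 15°

1. ∠GLY = 25°  [same arc YG]
2. ∠GYL = 140°  [cyclic DLYG, opposite ∠D+∠Y]
3. ∠LGY = 15°  [△LYG]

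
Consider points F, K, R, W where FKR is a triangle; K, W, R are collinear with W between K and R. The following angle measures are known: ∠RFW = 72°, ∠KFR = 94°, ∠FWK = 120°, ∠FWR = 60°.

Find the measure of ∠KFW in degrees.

1. ∠FRW = 48°  [△FWR]
2. ∠FRK = 48°  [W on ray RK]
3. ∠FKR = 38°  [△FKR]
4. ∠FKW = 38°  [W on ray KR]
5. ∠KFW = 22°  [△FKW]

∠KFW = 22°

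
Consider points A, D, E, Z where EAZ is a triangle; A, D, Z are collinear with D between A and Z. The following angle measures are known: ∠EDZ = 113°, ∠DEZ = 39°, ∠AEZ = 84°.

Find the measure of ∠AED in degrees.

∠AED = 45°

1. ∠DZE = 28°  [△EDZ]
2. ∠ADE = 67°  [linear pair at D on AZ]
3. ∠AZE = 28°  [D on ray ZA]
4. ∠EAZ = 68°  [△EAZ]
5. ∠DAE = 68°  [D on ray AZ]
6. ∠AED = 45°  [△EAD]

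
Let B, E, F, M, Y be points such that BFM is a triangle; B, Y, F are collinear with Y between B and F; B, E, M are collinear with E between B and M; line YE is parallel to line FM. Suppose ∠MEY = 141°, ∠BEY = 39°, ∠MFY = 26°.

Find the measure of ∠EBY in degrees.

1. ∠BMF = 39°  [YE∥FM, corresponding at E]
2. ∠BFM = 26°  [Y on ray FB]
3. ∠FBM = 115°  [△BFM]
4. ∠EBY = 115°  [Y on BF, E on BM]

∠EBY = 115°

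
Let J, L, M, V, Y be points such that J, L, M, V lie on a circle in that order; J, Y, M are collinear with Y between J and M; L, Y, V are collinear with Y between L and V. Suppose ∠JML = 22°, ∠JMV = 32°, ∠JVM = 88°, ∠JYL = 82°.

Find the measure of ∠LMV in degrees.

1. ∠JVL = 22°  [same arc JL]
2. ∠JLV = 32°  [same arc JV]
3. ∠LJV = 126°  [△JLV]
4. ∠LMV = 54°  [cyclic JLMV, opposite ∠J+∠M]

∠LMV = 54°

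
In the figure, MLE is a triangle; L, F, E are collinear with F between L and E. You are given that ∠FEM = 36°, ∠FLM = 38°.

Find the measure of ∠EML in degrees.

∠EML = 106°

1. ∠LEM = 36°  [F on ray EL]
2. ∠ELM = 38°  [F on ray LE]
3. ∠EML = 106°  [△MLE]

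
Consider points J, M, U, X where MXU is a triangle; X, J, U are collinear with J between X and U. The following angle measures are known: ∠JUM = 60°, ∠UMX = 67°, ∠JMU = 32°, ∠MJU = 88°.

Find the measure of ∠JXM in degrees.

1. ∠MUX = 60°  [J on ray UX]
2. ∠MXU = 53°  [△MXU]
3. ∠JXM = 53°  [J on ray XU]

∠JXM = 53°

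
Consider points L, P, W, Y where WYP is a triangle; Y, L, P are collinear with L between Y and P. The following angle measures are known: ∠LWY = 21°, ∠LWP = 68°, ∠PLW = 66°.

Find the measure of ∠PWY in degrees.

∠PWY = 89°

1. ∠LPW = 46°  [△WLP]
2. ∠WLY = 114°  [linear pair at L on YP]
3. ∠WPY = 46°  [L on ray PY]
4. ∠LYW = 45°  [△WYL]
5. ∠PYW = 45°  [L on ray YP]
6. ∠PWY = 89°  [△WYP]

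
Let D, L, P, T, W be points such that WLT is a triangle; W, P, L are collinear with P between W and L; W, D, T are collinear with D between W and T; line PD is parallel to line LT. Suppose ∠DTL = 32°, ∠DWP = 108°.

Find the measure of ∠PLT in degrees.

∠PLT = 40°

1. ∠LTW = 32°  [D on ray TW]
2. ∠LWT = 108°  [P on WL, D on WT]
3. ∠TLW = 40°  [△WLT]
4. ∠PLT = 40°  [P on ray LW]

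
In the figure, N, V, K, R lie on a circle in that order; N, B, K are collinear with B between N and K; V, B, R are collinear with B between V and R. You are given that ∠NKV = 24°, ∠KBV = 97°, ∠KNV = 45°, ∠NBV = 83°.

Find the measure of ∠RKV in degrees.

∠RKV = 76°

1. ∠KVR = 59°  [△VBK]
2. ∠KRV = 45°  [same arc VK]
3. ∠RKV = 76°  [△VKR]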